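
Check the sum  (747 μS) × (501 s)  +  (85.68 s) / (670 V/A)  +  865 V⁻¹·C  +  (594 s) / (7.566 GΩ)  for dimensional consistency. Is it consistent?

Yes

In SI base units:
  (747 μS) × (501 s):  [kg⁻¹·m⁻²·s³·A²] · [s] = kg⁻¹·m⁻²·s⁴·A²
  (85.68 s) / (670 V/A):  [s] / [kg·m²·s⁻³·A⁻²] = kg⁻¹·m⁻²·s⁴·A²
  865 V⁻¹·C:  C·V⁻¹ = s·A·(J·C⁻¹)⁻¹ = kg⁻¹·m⁻²·s⁴·A²
  (594 s) / (7.566 GΩ):  [s] / [kg·m²·s⁻³·A⁻²] = kg⁻¹·m⁻²·s⁴·A²
Every term reduces to kg⁻¹·m⁻²·s⁴·A².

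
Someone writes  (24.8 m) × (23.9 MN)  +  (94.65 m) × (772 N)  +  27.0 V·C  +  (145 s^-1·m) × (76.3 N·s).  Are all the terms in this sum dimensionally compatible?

Dimensions:
  (24.8 m) × (23.9 MN):  [m] · [kg·m·s⁻²] = kg·m²·s⁻²
  (94.65 m) × (772 N):  [m] · [kg·m·s⁻²] = kg·m²·s⁻²
  27.0 V·C:  C·V = s·A·J·C⁻¹ = kg·m²·s⁻²
  (145 s^-1·m) × (76.3 N·s):  [m·s⁻¹] · [kg·m·s⁻¹] = kg·m²·s⁻²
Every term reduces to kg·m²·s⁻².

Yes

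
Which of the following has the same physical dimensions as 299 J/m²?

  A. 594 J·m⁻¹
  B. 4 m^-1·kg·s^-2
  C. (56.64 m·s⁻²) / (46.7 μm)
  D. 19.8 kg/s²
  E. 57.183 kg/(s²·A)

Reference: J·m⁻² = N·m·m⁻² = kg·s⁻².
Each option:
  A. J·m⁻¹ = N·m·m⁻¹ = kg·m·s⁻²
  B. kg·m⁻¹·s⁻²
  C. [m·s⁻²] / [m] = s⁻²
  D. kg·s⁻²  ← same
  E. kg·s⁻²·A⁻¹
Only D. matches kg·s⁻².

D.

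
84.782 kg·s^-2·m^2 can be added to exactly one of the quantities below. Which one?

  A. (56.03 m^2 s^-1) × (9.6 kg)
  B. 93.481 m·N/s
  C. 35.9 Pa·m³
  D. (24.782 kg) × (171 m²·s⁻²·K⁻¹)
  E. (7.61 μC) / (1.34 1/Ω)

Reference: kg·m²·s⁻².
Each option:
  A. [m²·s⁻¹] · [kg] = kg·m²·s⁻¹
  B. N·m·s⁻¹ = kg·m·s⁻²·m·s⁻¹ = kg·m²·s⁻³
  C. Pa·m³ = N·m⁻²·m³ = kg·m²·s⁻²  ← same
  D. [kg] · [m²·s⁻²·K⁻¹] = kg·m²·s⁻²·K⁻¹
  E. [s·A] / [kg⁻¹·m⁻²·s³·A²] = kg·m²·s⁻²·A⁻¹
Only C. matches kg·m²·s⁻².

C.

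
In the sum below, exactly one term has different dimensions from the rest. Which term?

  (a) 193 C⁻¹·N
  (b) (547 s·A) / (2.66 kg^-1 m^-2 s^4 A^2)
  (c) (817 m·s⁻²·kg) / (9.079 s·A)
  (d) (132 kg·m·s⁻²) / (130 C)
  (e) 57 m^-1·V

Reduce each to base SI dimensions:
  (a) N·C⁻¹ = kg·m·s⁻²·(s·A)⁻¹ = kg·m·s⁻³·A⁻¹
  (b) [s·A] / [kg⁻¹·m⁻²·s⁴·A²] = kg·m²·s⁻³·A⁻¹
  (c) [kg·m·s⁻²] / [s·A] = kg·m·s⁻³·A⁻¹
  (d) [kg·m·s⁻²] / [s·A] = kg·m·s⁻³·A⁻¹
  (e) V·m⁻¹ = J·C⁻¹·m⁻¹ = kg·m·s⁻³·A⁻¹
All reduce to kg·m·s⁻³·A⁻¹ except (b), which is kg·m²·s⁻³·A⁻¹.

(b)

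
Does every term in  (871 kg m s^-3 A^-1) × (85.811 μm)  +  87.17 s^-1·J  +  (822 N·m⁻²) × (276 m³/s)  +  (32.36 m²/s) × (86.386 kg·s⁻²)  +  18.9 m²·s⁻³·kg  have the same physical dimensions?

No

Work out the base dimensions of each:
  (871 kg m s^-3 A^-1) × (85.811 μm):  [kg·m·s⁻³·A⁻¹] · [m] = kg·m²·s⁻³·A⁻¹
  87.17 s^-1·J:  J·s⁻¹ = N·m·s⁻¹ = kg·m²·s⁻³
  (822 N·m⁻²) × (276 m³/s):  [kg·m⁻¹·s⁻²] · [m³·s⁻¹] = kg·m²·s⁻³
  (32.36 m²/s) × (86.386 kg·s⁻²):  [m²·s⁻¹] · [kg·s⁻²] = kg·m²·s⁻³
  18.9 m²·s⁻³·kg:  kg·m²·s⁻³
The terms do not share a single dimension (kg·m²·s⁻³ vs kg·m²·s⁻³·A⁻¹).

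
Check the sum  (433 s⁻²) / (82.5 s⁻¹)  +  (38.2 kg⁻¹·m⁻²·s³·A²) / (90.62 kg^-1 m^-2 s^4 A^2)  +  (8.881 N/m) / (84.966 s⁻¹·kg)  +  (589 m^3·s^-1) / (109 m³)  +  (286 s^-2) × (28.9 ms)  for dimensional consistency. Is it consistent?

Dimensions:
  (433 s⁻²) / (82.5 s⁻¹):  [s⁻²] / [s⁻¹] = s⁻¹
  (38.2 kg⁻¹·m⁻²·s³·A²) / (90.62 kg^-1 m^-2 s^4 A^2):  [kg⁻¹·m⁻²·s³·A²] / [kg⁻¹·m⁻²·s⁴·A²] = s⁻¹
  (8.881 N/m) / (84.966 s⁻¹·kg):  [kg·s⁻²] / [kg·s⁻¹] = s⁻¹
  (589 m^3·s^-1) / (109 m³):  [m³·s⁻¹] / [m³] = s⁻¹
  (286 s^-2) × (28.9 ms):  [s⁻²] · [s] = s⁻¹
Every term reduces to s⁻¹.

Yes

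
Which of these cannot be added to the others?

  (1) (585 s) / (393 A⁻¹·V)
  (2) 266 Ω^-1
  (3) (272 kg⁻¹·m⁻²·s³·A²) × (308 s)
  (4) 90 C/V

Expand each in SI base units:
  (1) [s] / [kg·m²·s⁻³·A⁻²] = kg⁻¹·m⁻²·s⁴·A²
  (2) Ω⁻¹ = (V·A⁻¹)⁻¹ = kg⁻¹·m⁻²·s³·A²
  (3) [kg⁻¹·m⁻²·s³·A²] · [s] = kg⁻¹·m⁻²·s⁴·A²
  (4) C·V⁻¹ = s·A·(J·C⁻¹)⁻¹ = kg⁻¹·m⁻²·s⁴·A²
All reduce to kg⁻¹·m⁻²·s⁴·A² except (2), which is kg⁻¹·m⁻²·s³·A².

(2)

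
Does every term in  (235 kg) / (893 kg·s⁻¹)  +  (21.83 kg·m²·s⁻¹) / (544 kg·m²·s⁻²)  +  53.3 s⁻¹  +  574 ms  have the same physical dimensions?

No

Dimensions:
  (235 kg) / (893 kg·s⁻¹):  [kg] / [kg·s⁻¹] = s
  (21.83 kg·m²·s⁻¹) / (544 kg·m²·s⁻²):  [kg·m²·s⁻¹] / [kg·m²·s⁻²] = s
  53.3 s⁻¹:  s⁻¹
  574 ms:  s
The terms do not share a single dimension (s vs s⁻¹).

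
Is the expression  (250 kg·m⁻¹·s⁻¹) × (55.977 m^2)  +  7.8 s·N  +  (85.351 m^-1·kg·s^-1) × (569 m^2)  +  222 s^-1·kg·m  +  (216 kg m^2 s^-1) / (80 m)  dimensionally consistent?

Yes

Dimensions:
  (250 kg·m⁻¹·s⁻¹) × (55.977 m^2):  [kg·m⁻¹·s⁻¹] · [m²] = kg·m·s⁻¹
  7.8 s·N:  N·s = kg·m·s⁻²·s = kg·m·s⁻¹
  (85.351 m^-1·kg·s^-1) × (569 m^2):  [kg·m⁻¹·s⁻¹] · [m²] = kg·m·s⁻¹
  222 s^-1·kg·m:  kg·m·s⁻¹
  (216 kg m^2 s^-1) / (80 m):  [kg·m²·s⁻¹] / [m] = kg·m·s⁻¹
Every term reduces to kg·m·s⁻¹.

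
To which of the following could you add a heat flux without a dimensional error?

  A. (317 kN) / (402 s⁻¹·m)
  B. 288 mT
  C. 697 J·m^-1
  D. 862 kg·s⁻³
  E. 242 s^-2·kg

Reference: [heat flux] = kg·s⁻³.
Each option:
  A. [kg·m·s⁻²] / [m·s⁻¹] = kg·s⁻¹
  B. T = Wb·m⁻² = kg·s⁻²·A⁻¹
  C. J·m⁻¹ = N·m·m⁻¹ = kg·m·s⁻²
  D. kg·s⁻³  ← same
  E. kg·s⁻²
Only D. matches kg·s⁻³.

D.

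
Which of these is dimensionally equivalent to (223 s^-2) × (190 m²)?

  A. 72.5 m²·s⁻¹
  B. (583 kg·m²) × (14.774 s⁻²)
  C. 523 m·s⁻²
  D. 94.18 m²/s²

D.

Reference: [s⁻²] · [m²] = m²·s⁻².
Each option:
  A. m²·s⁻¹
  B. [kg·m²] · [s⁻²] = kg·m²·s⁻²
  C. m·s⁻²
  D. m²·s⁻²  ← same
Only D. matches m²·s⁻².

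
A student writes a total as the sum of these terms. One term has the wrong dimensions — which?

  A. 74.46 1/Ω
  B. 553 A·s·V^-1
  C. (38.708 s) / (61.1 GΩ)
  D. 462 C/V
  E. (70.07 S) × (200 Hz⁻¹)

A.

Expand each in SI base units:
  A. Ω⁻¹ = (V·A⁻¹)⁻¹ = kg⁻¹·m⁻²·s³·A²
  B. A·s·V⁻¹ = A·s·(J·C⁻¹)⁻¹ = kg⁻¹·m⁻²·s⁴·A²
  C. [s] / [kg·m²·s⁻³·A⁻²] = kg⁻¹·m⁻²·s⁴·A²
  D. C·V⁻¹ = s·A·(J·C⁻¹)⁻¹ = kg⁻¹·m⁻²·s⁴·A²
  E. [kg⁻¹·m⁻²·s³·A²] · [s] = kg⁻¹·m⁻²·s⁴·A²
All reduce to kg⁻¹·m⁻²·s⁴·A² except A., which is kg⁻¹·m⁻²·s³·A².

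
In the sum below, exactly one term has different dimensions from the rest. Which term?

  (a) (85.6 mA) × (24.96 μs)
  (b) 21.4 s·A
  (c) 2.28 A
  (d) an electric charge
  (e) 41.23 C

(c)

Dimensions:
  (a) [A] · [s] = s·A
  (b) A·s = s·A
  (c) A
  (d) [electric charge] = s·A
  (e) C = s·A
All reduce to s·A except (c), which is A.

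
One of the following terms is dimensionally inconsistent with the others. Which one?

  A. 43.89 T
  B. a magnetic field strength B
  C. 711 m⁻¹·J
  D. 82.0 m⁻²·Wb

C.

Dimensions:
  A. T = Wb·m⁻² = kg·s⁻²·A⁻¹
  B. [magnetic field strength B] = kg·s⁻²·A⁻¹
  C. J·m⁻¹ = N·m·m⁻¹ = kg·m·s⁻²
  D. Wb·m⁻² = V·s·m⁻² = kg·s⁻²·A⁻¹
All reduce to kg·s⁻²·A⁻¹ except C., which is kg·m·s⁻².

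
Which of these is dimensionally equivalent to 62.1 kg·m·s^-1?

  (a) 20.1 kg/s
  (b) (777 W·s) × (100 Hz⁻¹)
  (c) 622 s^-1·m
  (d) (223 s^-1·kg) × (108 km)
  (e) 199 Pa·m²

Reference: kg·m·s⁻¹.
Each option:
  (a) kg·s⁻¹
  (b) [kg·m²·s⁻²] · [s] = kg·m²·s⁻¹
  (c) m·s⁻¹
  (d) [kg·s⁻¹] · [m] = kg·m·s⁻¹  ← same
  (e) Pa·m² = N·m⁻²·m² = kg·m·s⁻²
Only (d) matches kg·m·s⁻¹.

(d)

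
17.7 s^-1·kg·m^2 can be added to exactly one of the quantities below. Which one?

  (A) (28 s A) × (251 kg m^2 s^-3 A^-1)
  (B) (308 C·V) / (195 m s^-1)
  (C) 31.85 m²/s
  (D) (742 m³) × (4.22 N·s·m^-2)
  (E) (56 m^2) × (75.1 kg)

Reference: kg·m²·s⁻¹.
Each option:
  (A) [s·A] · [kg·m²·s⁻³·A⁻¹] = kg·m²·s⁻²
  (B) [kg·m²·s⁻²] / [m·s⁻¹] = kg·m·s⁻¹
  (C) m²·s⁻¹
  (D) [m³] · [kg·m⁻¹·s⁻¹] = kg·m²·s⁻¹  ← same
  (E) [m²] · [kg] = kg·m²
Only (D) matches kg·m²·s⁻¹.

(D)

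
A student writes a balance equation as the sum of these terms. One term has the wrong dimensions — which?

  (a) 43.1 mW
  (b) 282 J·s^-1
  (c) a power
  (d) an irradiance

(d)

Dimensions:
  (a) W = J·s⁻¹ = kg·m²·s⁻³
  (b) J·s⁻¹ = N·m·s⁻¹ = kg·m²·s⁻³
  (c) [power] = kg·m²·s⁻³
  (d) [irradiance] = kg·s⁻³
All reduce to kg·m²·s⁻³ except (d), which is kg·s⁻³.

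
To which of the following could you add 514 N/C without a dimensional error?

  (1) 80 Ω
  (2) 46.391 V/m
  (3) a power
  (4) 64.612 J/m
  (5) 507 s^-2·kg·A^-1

Reference: N·C⁻¹ = kg·m·s⁻²·(s·A)⁻¹ = kg·m·s⁻³·A⁻¹.
Each option:
  (1) Ω = V·A⁻¹ = kg·m²·s⁻³·A⁻²
  (2) V·m⁻¹ = J·C⁻¹·m⁻¹ = kg·m·s⁻³·A⁻¹  ← same
  (3) [power] = kg·m²·s⁻³
  (4) J·m⁻¹ = N·m·m⁻¹ = kg·m·s⁻²
  (5) kg·s⁻²·A⁻¹
Only (2) matches kg·m·s⁻³·A⁻¹.

(2)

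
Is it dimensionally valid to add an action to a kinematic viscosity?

No

Reduce each to base SI dimensions:
  an action:  [action] = kg·m²·s⁻¹
  a kinematic viscosity:  [kinematic viscosity] = m²·s⁻¹
kg·m²·s⁻¹ ≠ m²·s⁻¹, so they cannot be added.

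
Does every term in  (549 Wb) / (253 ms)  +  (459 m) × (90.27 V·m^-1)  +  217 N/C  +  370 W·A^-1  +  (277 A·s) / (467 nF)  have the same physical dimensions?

Dimensions:
  (549 Wb) / (253 ms):  [kg·m²·s⁻²·A⁻¹] / [s] = kg·m²·s⁻³·A⁻¹
  (459 m) × (90.27 V·m^-1):  [m] · [kg·m·s⁻³·A⁻¹] = kg·m²·s⁻³·A⁻¹
  217 N/C:  N·C⁻¹ = kg·m·s⁻²·(s·A)⁻¹ = kg·m·s⁻³·A⁻¹
  370 W·A^-1:  W·A⁻¹ = J·s⁻¹·A⁻¹ = kg·m²·s⁻³·A⁻¹
  (277 A·s) / (467 nF):  [s·A] / [kg⁻¹·m⁻²·s⁴·A²] = kg·m²·s⁻³·A⁻¹
The terms do not share a single dimension (kg·m²·s⁻³·A⁻¹ vs kg·m·s⁻³·A⁻¹).

No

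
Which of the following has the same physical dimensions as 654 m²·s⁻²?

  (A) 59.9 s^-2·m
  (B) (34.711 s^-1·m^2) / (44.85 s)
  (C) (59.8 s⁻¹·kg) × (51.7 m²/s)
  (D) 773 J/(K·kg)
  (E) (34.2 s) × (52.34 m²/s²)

Reference: m²·s⁻².
Each option:
  (A) m·s⁻²
  (B) [m²·s⁻¹] / [s] = m²·s⁻²  ← same
  (C) [kg·s⁻¹] · [m²·s⁻¹] = kg·m²·s⁻²
  (D) J·kg⁻¹·K⁻¹ = N·m·kg⁻¹·K⁻¹ = m²·s⁻²·K⁻¹
  (E) [s] · [m²·s⁻²] = m²·s⁻¹
Only (B) matches m²·s⁻².

(B)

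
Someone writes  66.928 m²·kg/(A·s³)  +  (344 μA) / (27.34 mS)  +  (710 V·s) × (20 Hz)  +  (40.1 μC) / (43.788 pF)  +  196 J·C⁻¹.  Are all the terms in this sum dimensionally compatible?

Dimensions:
  66.928 m²·kg/(A·s³):  kg·m²·s⁻³·A⁻¹
  (344 μA) / (27.34 mS):  [A] / [kg⁻¹·m⁻²·s³·A²] = kg·m²·s⁻³·A⁻¹
  (710 V·s) × (20 Hz):  [kg·m²·s⁻²·A⁻¹] · [s⁻¹] = kg·m²·s⁻³·A⁻¹
  (40.1 μC) / (43.788 pF):  [s·A] / [kg⁻¹·m⁻²·s⁴·A²] = kg·m²·s⁻³·A⁻¹
  196 J·C⁻¹:  J·C⁻¹ = N·m·(s·A)⁻¹ = kg·m²·s⁻³·A⁻¹
Every term reduces to kg·m²·s⁻³·A⁻¹.

Yes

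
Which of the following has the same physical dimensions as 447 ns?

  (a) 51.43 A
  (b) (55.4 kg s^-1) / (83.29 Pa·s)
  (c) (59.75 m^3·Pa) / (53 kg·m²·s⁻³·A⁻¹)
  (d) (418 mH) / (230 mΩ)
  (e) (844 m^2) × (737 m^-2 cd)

(d)

Reference: s.
Each option:
  (a) A
  (b) [kg·s⁻¹] / [kg·m⁻¹·s⁻¹] = m
  (c) [kg·m²·s⁻²] / [kg·m²·s⁻³·A⁻¹] = s·A
  (d) [kg·m²·s⁻²·A⁻²] / [kg·m²·s⁻³·A⁻²] = s  ← same
  (e) [m²] · [m⁻²·cd] = cd
Only (d) matches s.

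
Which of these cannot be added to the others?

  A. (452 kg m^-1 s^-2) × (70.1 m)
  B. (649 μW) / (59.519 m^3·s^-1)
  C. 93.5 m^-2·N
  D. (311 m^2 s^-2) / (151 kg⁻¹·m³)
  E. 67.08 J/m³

Expand each in SI base units:
  A. [kg·m⁻¹·s⁻²] · [m] = kg·s⁻²
  B. [kg·m²·s⁻³] / [m³·s⁻¹] = kg·m⁻¹·s⁻²
  C. N·m⁻² = kg·m·s⁻²·m⁻² = kg·m⁻¹·s⁻²
  D. [m²·s⁻²] / [kg⁻¹·m³] = kg·m⁻¹·s⁻²
  E. J·m⁻³ = N·m·m⁻³ = kg·m⁻¹·s⁻²
All reduce to kg·m⁻¹·s⁻² except A., which is kg·s⁻².

A.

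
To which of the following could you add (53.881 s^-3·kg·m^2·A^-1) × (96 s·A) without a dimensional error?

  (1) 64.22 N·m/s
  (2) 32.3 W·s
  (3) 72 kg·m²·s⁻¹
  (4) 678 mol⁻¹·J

(2)

Reference: [kg·m²·s⁻³·A⁻¹] · [s·A] = kg·m²·s⁻².
Each option:
  (1) N·m·s⁻¹ = kg·m·s⁻²·m·s⁻¹ = kg·m²·s⁻³
  (2) W·s = J·s⁻¹·s = kg·m²·s⁻²  ← same
  (3) kg·m²·s⁻¹
  (4) J·mol⁻¹ = N·m·mol⁻¹ = kg·m²·s⁻²·mol⁻¹
Only (2) matches kg·m²·s⁻².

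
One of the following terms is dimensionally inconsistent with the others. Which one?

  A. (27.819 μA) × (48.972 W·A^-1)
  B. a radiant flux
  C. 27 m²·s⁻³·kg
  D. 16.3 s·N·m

Expand each in SI base units:
  A. [A] · [kg·m²·s⁻³·A⁻¹] = kg·m²·s⁻³
  B. [radiant flux] = kg·m²·s⁻³
  C. kg·m²·s⁻³
  D. N·m·s = kg·m·s⁻²·m·s = kg·m²·s⁻¹
All reduce to kg·m²·s⁻³ except D., which is kg·m²·s⁻¹.

D.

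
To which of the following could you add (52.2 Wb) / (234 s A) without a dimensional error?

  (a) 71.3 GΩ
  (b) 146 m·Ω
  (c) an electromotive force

Reference: [kg·m²·s⁻²·A⁻¹] / [s·A] = kg·m²·s⁻³·A⁻².
Each option:
  (a) Ω = V·A⁻¹ = kg·m²·s⁻³·A⁻²  ← same
  (b) Ω·m = V·A⁻¹·m = kg·m³·s⁻³·A⁻²
  (c) [electromotive force] = kg·m²·s⁻³·A⁻¹
Only (a) matches kg·m²·s⁻³·A⁻².

(a)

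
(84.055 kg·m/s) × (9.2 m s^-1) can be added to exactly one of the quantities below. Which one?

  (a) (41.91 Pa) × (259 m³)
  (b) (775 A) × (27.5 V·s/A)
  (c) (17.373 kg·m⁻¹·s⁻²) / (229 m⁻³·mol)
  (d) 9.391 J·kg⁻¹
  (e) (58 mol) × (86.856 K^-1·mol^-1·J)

Reference: [kg·m·s⁻¹] · [m·s⁻¹] = kg·m²·s⁻².
Each option:
  (a) [kg·m⁻¹·s⁻²] · [m³] = kg·m²·s⁻²  ← same
  (b) [A] · [kg·m²·s⁻²·A⁻²] = kg·m²·s⁻²·A⁻¹
  (c) [kg·m⁻¹·s⁻²] / [m⁻³·mol] = kg·m²·s⁻²·mol⁻¹
  (d) J·kg⁻¹ = N·m·kg⁻¹ = m²·s⁻²
  (e) [mol] · [kg·m²·s⁻²·K⁻¹·mol⁻¹] = kg·m²·s⁻²·K⁻¹
Only (a) matches kg·m²·s⁻².

(a)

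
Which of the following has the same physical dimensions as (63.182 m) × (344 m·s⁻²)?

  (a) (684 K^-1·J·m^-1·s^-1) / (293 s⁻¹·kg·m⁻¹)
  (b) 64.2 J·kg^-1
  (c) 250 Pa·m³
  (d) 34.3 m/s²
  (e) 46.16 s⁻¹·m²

(b)

Reference: [m] · [m·s⁻²] = m²·s⁻².
Each option:
  (a) [kg·m·s⁻³·K⁻¹] / [kg·m⁻¹·s⁻¹] = m²·s⁻²·K⁻¹
  (b) J·kg⁻¹ = N·m·kg⁻¹ = m²·s⁻²  ← same
  (c) Pa·m³ = N·m⁻²·m³ = kg·m²·s⁻²
  (d) m·s⁻²
  (e) m²·s⁻¹
Only (b) matches m²·s⁻².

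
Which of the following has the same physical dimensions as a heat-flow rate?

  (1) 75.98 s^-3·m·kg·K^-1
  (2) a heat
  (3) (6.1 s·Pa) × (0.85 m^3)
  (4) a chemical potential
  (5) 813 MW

(5)

Reference: [heat-flow rate] = kg·m²·s⁻³.
Each option:
  (1) kg·m·s⁻³·K⁻¹
  (2) [heat] = kg·m²·s⁻²
  (3) [kg·m⁻¹·s⁻¹] · [m³] = kg·m²·s⁻¹
  (4) [chemical potential] = kg·m²·s⁻²·mol⁻¹
  (5) W = J·s⁻¹ = kg·m²·s⁻³  ← same
Only (5) matches kg·m²·s⁻³.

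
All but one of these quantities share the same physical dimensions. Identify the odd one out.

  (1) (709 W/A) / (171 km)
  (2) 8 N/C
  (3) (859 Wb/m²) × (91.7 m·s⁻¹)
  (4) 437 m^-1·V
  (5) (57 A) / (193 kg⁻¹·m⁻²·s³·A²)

Expand each in SI base units:
  (1) [kg·m²·s⁻³·A⁻¹] / [m] = kg·m·s⁻³·A⁻¹
  (2) N·C⁻¹ = kg·m·s⁻²·(s·A)⁻¹ = kg·m·s⁻³·A⁻¹
  (3) [kg·s⁻²·A⁻¹] · [m·s⁻¹] = kg·m·s⁻³·A⁻¹
  (4) V·m⁻¹ = J·C⁻¹·m⁻¹ = kg·m·s⁻³·A⁻¹
  (5) [A] / [kg⁻¹·m⁻²·s³·A²] = kg·m²·s⁻³·A⁻¹
All reduce to kg·m·s⁻³·A⁻¹ except (5), which is kg·m²·s⁻³·A⁻¹.

(5)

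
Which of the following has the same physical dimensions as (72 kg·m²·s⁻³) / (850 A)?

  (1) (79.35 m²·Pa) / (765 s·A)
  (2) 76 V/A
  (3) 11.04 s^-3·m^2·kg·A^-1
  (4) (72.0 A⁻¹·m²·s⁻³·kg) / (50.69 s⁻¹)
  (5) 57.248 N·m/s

Reference: [kg·m²·s⁻³] / [A] = kg·m²·s⁻³·A⁻¹.
Each option:
  (1) [kg·m·s⁻²] / [s·A] = kg·m·s⁻³·A⁻¹
  (2) V·A⁻¹ = J·C⁻¹·A⁻¹ = kg·m²·s⁻³·A⁻²
  (3) kg·m²·s⁻³·A⁻¹  ← same
  (4) [kg·m²·s⁻³·A⁻¹] / [s⁻¹] = kg·m²·s⁻²·A⁻¹
  (5) N·m·s⁻¹ = kg·m·s⁻²·m·s⁻¹ = kg·m²·s⁻³
Only (3) matches kg·m²·s⁻³·A⁻¹.

(3)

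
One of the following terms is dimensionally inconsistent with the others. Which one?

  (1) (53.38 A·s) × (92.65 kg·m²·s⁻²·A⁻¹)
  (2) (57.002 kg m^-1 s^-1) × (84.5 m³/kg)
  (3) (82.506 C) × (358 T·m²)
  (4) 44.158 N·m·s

Expand each in SI base units:
  (1) [s·A] · [kg·m²·s⁻²·A⁻¹] = kg·m²·s⁻¹
  (2) [kg·m⁻¹·s⁻¹] · [kg⁻¹·m³] = m²·s⁻¹
  (3) [s·A] · [kg·m²·s⁻²·A⁻¹] = kg·m²·s⁻¹
  (4) N·m·s = kg·m·s⁻²·m·s = kg·m²·s⁻¹
All reduce to kg·m²·s⁻¹ except (2), which is m²·s⁻¹.

(2)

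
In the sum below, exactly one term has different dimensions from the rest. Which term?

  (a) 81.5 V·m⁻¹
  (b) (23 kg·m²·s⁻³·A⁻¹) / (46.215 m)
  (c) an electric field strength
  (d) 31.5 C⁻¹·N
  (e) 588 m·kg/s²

(e)

In SI base units:
  (a) V·m⁻¹ = J·C⁻¹·m⁻¹ = kg·m·s⁻³·A⁻¹
  (b) [kg·m²·s⁻³·A⁻¹] / [m] = kg·m·s⁻³·A⁻¹
  (c) [electric field strength] = kg·m·s⁻³·A⁻¹
  (d) N·C⁻¹ = kg·m·s⁻²·(s·A)⁻¹ = kg·m·s⁻³·A⁻¹
  (e) kg·m·s⁻²
All reduce to kg·m·s⁻³·A⁻¹ except (e), which is kg·m·s⁻².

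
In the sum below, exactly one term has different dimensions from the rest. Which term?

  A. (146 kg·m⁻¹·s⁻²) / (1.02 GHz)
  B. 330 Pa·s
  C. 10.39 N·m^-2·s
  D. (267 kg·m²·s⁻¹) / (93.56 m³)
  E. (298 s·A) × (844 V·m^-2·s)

Expand each in SI base units:
  A. [kg·m⁻¹·s⁻²] / [s⁻¹] = kg·m⁻¹·s⁻¹
  B. Pa·s = N·m⁻²·s = kg·m⁻¹·s⁻¹
  C. N·s·m⁻² = kg·m·s⁻²·s·m⁻² = kg·m⁻¹·s⁻¹
  D. [kg·m²·s⁻¹] / [m³] = kg·m⁻¹·s⁻¹
  E. [s·A] · [kg·s⁻²·A⁻¹] = kg·s⁻¹
All reduce to kg·m⁻¹·s⁻¹ except E., which is kg·s⁻¹.

E.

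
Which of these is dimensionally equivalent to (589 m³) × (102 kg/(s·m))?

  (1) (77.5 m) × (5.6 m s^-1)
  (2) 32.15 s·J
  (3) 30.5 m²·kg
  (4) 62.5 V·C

Reference: [m³] · [kg·m⁻¹·s⁻¹] = kg·m²·s⁻¹.
Each option:
  (1) [m] · [m·s⁻¹] = m²·s⁻¹
  (2) J·s = N·m·s = kg·m²·s⁻¹  ← same
  (3) kg·m²
  (4) C·V = s·A·J·C⁻¹ = kg·m²·s⁻²
Only (2) matches kg·m²·s⁻¹.

(2)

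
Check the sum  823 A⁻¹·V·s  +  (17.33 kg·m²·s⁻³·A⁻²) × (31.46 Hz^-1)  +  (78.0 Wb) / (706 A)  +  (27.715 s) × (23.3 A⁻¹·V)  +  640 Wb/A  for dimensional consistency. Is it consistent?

In SI base units:
  823 A⁻¹·V·s:  V·s·A⁻¹ = J·C⁻¹·s·A⁻¹ = kg·m²·s⁻²·A⁻²
  (17.33 kg·m²·s⁻³·A⁻²) × (31.46 Hz^-1):  [kg·m²·s⁻³·A⁻²] · [s] = kg·m²·s⁻²·A⁻²
  (78.0 Wb) / (706 A):  [kg·m²·s⁻²·A⁻¹] / [A] = kg·m²·s⁻²·A⁻²
  (27.715 s) × (23.3 A⁻¹·V):  [s] · [kg·m²·s⁻³·A⁻²] = kg·m²·s⁻²·A⁻²
  640 Wb/A:  Wb·A⁻¹ = V·s·A⁻¹ = kg·m²·s⁻²·A⁻²
Every term reduces to kg·m²·s⁻²·A⁻².

Yes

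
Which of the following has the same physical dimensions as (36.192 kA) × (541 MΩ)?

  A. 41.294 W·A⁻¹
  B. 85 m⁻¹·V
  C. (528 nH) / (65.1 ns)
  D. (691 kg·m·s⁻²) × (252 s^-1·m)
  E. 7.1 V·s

Reference: [A] · [kg·m²·s⁻³·A⁻²] = kg·m²·s⁻³·A⁻¹.
Each option:
  A. W·A⁻¹ = J·s⁻¹·A⁻¹ = kg·m²·s⁻³·A⁻¹  ← same
  B. V·m⁻¹ = J·C⁻¹·m⁻¹ = kg·m·s⁻³·A⁻¹
  C. [kg·m²·s⁻²·A⁻²] / [s] = kg·m²·s⁻³·A⁻²
  D. [kg·m·s⁻²] · [m·s⁻¹] = kg·m²·s⁻³
  E. V·s = J·C⁻¹·s = kg·m²·s⁻²·A⁻¹
Only A. matches kg·m²·s⁻³·A⁻¹.

A.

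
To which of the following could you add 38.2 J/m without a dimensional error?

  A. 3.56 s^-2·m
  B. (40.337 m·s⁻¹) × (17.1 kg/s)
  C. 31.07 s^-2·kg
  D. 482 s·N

B.

Reference: J·m⁻¹ = N·m·m⁻¹ = kg·m·s⁻².
Each option:
  A. m·s⁻²
  B. [m·s⁻¹] · [kg·s⁻¹] = kg·m·s⁻²  ← same
  C. kg·s⁻²
  D. N·s = kg·m·s⁻²·s = kg·m·s⁻¹
Only B. matches kg·m·s⁻².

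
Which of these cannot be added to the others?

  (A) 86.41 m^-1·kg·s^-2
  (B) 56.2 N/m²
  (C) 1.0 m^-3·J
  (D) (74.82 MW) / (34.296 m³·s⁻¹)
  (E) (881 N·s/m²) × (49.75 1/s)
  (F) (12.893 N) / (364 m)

Reduce each to base SI dimensions:
  (A) kg·m⁻¹·s⁻²
  (B) N·m⁻² = kg·m·s⁻²·m⁻² = kg·m⁻¹·s⁻²
  (C) J·m⁻³ = N·m·m⁻³ = kg·m⁻¹·s⁻²
  (D) [kg·m²·s⁻³] / [m³·s⁻¹] = kg·m⁻¹·s⁻²
  (E) [kg·m⁻¹·s⁻¹] · [s⁻¹] = kg·m⁻¹·s⁻²
  (F) [kg·m·s⁻²] / [m] = kg·s⁻²
All reduce to kg·m⁻¹·s⁻² except (F), which is kg·s⁻².

(F)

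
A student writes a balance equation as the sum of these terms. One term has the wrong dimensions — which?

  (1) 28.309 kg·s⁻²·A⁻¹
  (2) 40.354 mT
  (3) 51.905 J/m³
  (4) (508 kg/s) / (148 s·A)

Reduce each to base SI dimensions:
  (1) kg·s⁻²·A⁻¹
  (2) T = Wb·m⁻² = kg·s⁻²·A⁻¹
  (3) J·m⁻³ = N·m·m⁻³ = kg·m⁻¹·s⁻²
  (4) [kg·s⁻¹] / [s·A] = kg·s⁻²·A⁻¹
All reduce to kg·s⁻²·A⁻¹ except (3), which is kg·m⁻¹·s⁻².

(3)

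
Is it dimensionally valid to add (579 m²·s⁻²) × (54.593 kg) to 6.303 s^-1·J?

Work out the base dimensions of each:
  (579 m²·s⁻²) × (54.593 kg):  [m²·s⁻²] · [kg] = kg·m²·s⁻²
  6.303 s^-1·J:  J·s⁻¹ = N·m·s⁻¹ = kg·m²·s⁻³
kg·m²·s⁻² ≠ kg·m²·s⁻³, so they cannot be added.

No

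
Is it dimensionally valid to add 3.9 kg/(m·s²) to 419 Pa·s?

No

Dimensions:
  3.9 kg/(m·s²):  kg·m⁻¹·s⁻²
  419 Pa·s:  Pa·s = N·m⁻²·s = kg·m⁻¹·s⁻¹
kg·m⁻¹·s⁻² ≠ kg·m⁻¹·s⁻¹, so they cannot be added.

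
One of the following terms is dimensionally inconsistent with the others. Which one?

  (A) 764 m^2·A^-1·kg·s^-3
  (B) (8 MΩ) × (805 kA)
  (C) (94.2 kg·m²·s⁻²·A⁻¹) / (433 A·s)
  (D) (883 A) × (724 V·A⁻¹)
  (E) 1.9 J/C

Work out the base dimensions of each:
  (A) kg·m²·s⁻³·A⁻¹
  (B) [kg·m²·s⁻³·A⁻²] · [A] = kg·m²·s⁻³·A⁻¹
  (C) [kg·m²·s⁻²·A⁻¹] / [s·A] = kg·m²·s⁻³·A⁻²
  (D) [A] · [kg·m²·s⁻³·A⁻²] = kg·m²·s⁻³·A⁻¹
  (E) J·C⁻¹ = N·m·(s·A)⁻¹ = kg·m²·s⁻³·A⁻¹
All reduce to kg·m²·s⁻³·A⁻¹ except (C), which is kg·m²·s⁻³·A⁻².

(C)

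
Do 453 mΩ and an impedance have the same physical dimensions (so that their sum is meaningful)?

Yes

Dimensions:
  453 mΩ:  Ω = V·A⁻¹ = kg·m²·s⁻³·A⁻²
  an impedance:  [impedance] = kg·m²·s⁻³·A⁻²
Both are kg·m²·s⁻³·A⁻², so they have the same dimensions and can be added.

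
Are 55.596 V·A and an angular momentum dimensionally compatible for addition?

In SI base units:
  55.596 V·A:  V·A = J·C⁻¹·A = kg·m²·s⁻³
  an angular momentum:  [angular momentum] = kg·m²·s⁻¹
kg·m²·s⁻³ ≠ kg·m²·s⁻¹, so they cannot be added.

No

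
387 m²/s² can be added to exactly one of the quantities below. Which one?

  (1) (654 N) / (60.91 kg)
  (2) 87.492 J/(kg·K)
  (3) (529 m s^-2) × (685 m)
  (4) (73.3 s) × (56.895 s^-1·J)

(3)

Reference: m²·s⁻².
Each option:
  (1) [kg·m·s⁻²] / [kg] = m·s⁻²
  (2) J·kg⁻¹·K⁻¹ = N·m·kg⁻¹·K⁻¹ = m²·s⁻²·K⁻¹
  (3) [m·s⁻²] · [m] = m²·s⁻²  ← same
  (4) [s] · [kg·m²·s⁻³] = kg·m²·s⁻²
Only (3) matches m²·s⁻².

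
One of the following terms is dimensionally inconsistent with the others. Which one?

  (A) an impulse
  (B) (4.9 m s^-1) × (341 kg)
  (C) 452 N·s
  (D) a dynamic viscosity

(D)

Dimensions:
  (A) [impulse] = kg·m·s⁻¹
  (B) [m·s⁻¹] · [kg] = kg·m·s⁻¹
  (C) N·s = kg·m·s⁻²·s = kg·m·s⁻¹
  (D) [dynamic viscosity] = kg·m⁻¹·s⁻¹
All reduce to kg·m·s⁻¹ except (D), which is kg·m⁻¹·s⁻¹.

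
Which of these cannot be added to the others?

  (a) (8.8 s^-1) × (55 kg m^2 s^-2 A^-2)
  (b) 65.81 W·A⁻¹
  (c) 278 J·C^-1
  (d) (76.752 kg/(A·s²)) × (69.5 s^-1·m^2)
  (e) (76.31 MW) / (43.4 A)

Dimensions:
  (a) [s⁻¹] · [kg·m²·s⁻²·A⁻²] = kg·m²·s⁻³·A⁻²
  (b) W·A⁻¹ = J·s⁻¹·A⁻¹ = kg·m²·s⁻³·A⁻¹
  (c) J·C⁻¹ = N·m·(s·A)⁻¹ = kg·m²·s⁻³·A⁻¹
  (d) [kg·s⁻²·A⁻¹] · [m²·s⁻¹] = kg·m²·s⁻³·A⁻¹
  (e) [kg·m²·s⁻³] / [A] = kg·m²·s⁻³·A⁻¹
All reduce to kg·m²·s⁻³·A⁻¹ except (a), which is kg·m²·s⁻³·A⁻².

(a)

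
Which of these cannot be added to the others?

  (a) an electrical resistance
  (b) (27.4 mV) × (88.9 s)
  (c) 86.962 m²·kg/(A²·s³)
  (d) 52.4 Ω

(b)

Work out the base dimensions of each:
  (a) [electrical resistance] = kg·m²·s⁻³·A⁻²
  (b) [kg·m²·s⁻³·A⁻¹] · [s] = kg·m²·s⁻²·A⁻¹
  (c) kg·m²·s⁻³·A⁻²
  (d) Ω = V·A⁻¹ = kg·m²·s⁻³·A⁻²
All reduce to kg·m²·s⁻³·A⁻² except (b), which is kg·m²·s⁻²·A⁻¹.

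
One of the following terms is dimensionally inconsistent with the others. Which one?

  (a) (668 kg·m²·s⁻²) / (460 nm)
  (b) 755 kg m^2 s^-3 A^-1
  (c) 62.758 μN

Dimensions:
  (a) [kg·m²·s⁻²] / [m] = kg·m·s⁻²
  (b) kg·m²·s⁻³·A⁻¹
  (c) N = kg·m·s⁻²
All reduce to kg·m·s⁻² except (b), which is kg·m²·s⁻³·A⁻¹.

(b)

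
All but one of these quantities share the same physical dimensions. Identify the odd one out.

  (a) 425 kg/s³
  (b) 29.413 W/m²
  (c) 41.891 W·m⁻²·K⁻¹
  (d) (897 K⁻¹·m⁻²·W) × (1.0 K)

(c)

Reduce each to base SI dimensions:
  (a) kg·s⁻³
  (b) W·m⁻² = J·s⁻¹·m⁻² = kg·s⁻³
  (c) W·m⁻²·K⁻¹ = J·s⁻¹·m⁻²·K⁻¹ = kg·s⁻³·K⁻¹
  (d) [kg·s⁻³·K⁻¹] · [K] = kg·s⁻³
All reduce to kg·s⁻³ except (c), which is kg·s⁻³·K⁻¹.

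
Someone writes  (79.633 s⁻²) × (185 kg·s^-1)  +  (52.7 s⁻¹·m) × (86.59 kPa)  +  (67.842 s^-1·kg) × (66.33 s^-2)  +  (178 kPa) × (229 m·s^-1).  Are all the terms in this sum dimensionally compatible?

In SI base units:
  (79.633 s⁻²) × (185 kg·s^-1):  [s⁻²] · [kg·s⁻¹] = kg·s⁻³
  (52.7 s⁻¹·m) × (86.59 kPa):  [m·s⁻¹] · [kg·m⁻¹·s⁻²] = kg·s⁻³
  (67.842 s^-1·kg) × (66.33 s^-2):  [kg·s⁻¹] · [s⁻²] = kg·s⁻³
  (178 kPa) × (229 m·s^-1):  [kg·m⁻¹·s⁻²] · [m·s⁻¹] = kg·s⁻³
Every term reduces to kg·s⁻³.

Yes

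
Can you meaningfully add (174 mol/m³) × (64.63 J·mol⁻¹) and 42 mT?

No

Dimensions:
  (174 mol/m³) × (64.63 J·mol⁻¹):  [m⁻³·mol] · [kg·m²·s⁻²·mol⁻¹] = kg·m⁻¹·s⁻²
  42 mT:  T = Wb·m⁻² = kg·s⁻²·A⁻¹
kg·m⁻¹·s⁻² ≠ kg·s⁻²·A⁻¹, so they cannot be added.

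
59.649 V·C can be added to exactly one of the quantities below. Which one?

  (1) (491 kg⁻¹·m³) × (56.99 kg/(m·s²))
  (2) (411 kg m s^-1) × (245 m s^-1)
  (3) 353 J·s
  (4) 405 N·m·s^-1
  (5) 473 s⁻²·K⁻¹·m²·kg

(2)

Reference: C·V = s·A·J·C⁻¹ = kg·m²·s⁻².
Each option:
  (1) [kg⁻¹·m³] · [kg·m⁻¹·s⁻²] = m²·s⁻²
  (2) [kg·m·s⁻¹] · [m·s⁻¹] = kg·m²·s⁻²  ← same
  (3) J·s = N·m·s = kg·m²·s⁻¹
  (4) N·m·s⁻¹ = kg·m·s⁻²·m·s⁻¹ = kg·m²·s⁻³
  (5) kg·m²·s⁻²·K⁻¹
Only (2) matches kg·m²·s⁻².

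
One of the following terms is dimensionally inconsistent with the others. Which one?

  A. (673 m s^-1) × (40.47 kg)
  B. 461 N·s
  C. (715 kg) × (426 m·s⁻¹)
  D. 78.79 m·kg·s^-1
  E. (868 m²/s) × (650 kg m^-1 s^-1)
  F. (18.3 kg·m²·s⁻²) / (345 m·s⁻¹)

E.

Work out the base dimensions of each:
  A. [m·s⁻¹] · [kg] = kg·m·s⁻¹
  B. N·s = kg·m·s⁻²·s = kg·m·s⁻¹
  C. [kg] · [m·s⁻¹] = kg·m·s⁻¹
  D. kg·m·s⁻¹
  E. [m²·s⁻¹] · [kg·m⁻¹·s⁻¹] = kg·m·s⁻²
  F. [kg·m²·s⁻²] / [m·s⁻¹] = kg·m·s⁻¹
All reduce to kg·m·s⁻¹ except E., which is kg·m·s⁻².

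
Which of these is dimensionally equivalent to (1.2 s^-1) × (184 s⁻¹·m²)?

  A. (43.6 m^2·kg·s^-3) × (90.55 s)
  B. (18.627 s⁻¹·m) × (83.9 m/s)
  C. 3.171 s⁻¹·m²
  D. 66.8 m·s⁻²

B.

Reference: [s⁻¹] · [m²·s⁻¹] = m²·s⁻².
Each option:
  A. [kg·m²·s⁻³] · [s] = kg·m²·s⁻²
  B. [m·s⁻¹] · [m·s⁻¹] = m²·s⁻²  ← same
  C. m²·s⁻¹
  D. m·s⁻²
Only B. matches m²·s⁻².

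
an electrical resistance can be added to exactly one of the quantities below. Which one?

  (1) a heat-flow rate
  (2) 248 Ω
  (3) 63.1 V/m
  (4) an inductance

Reference: [electrical resistance] = kg·m²·s⁻³·A⁻².
Each option:
  (1) [heat-flow rate] = kg·m²·s⁻³
  (2) Ω = V·A⁻¹ = kg·m²·s⁻³·A⁻²  ← same
  (3) V·m⁻¹ = J·C⁻¹·m⁻¹ = kg·m·s⁻³·A⁻¹
  (4) [inductance] = kg·m²·s⁻²·A⁻²
Only (2) matches kg·m²·s⁻³·A⁻².

(2)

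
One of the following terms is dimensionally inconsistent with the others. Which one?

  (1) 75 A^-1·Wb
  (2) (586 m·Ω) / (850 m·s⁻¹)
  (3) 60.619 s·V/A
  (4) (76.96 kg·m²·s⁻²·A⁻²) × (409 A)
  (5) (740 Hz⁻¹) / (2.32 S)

Work out the base dimensions of each:
  (1) Wb·A⁻¹ = V·s·A⁻¹ = kg·m²·s⁻²·A⁻²
  (2) [kg·m³·s⁻³·A⁻²] / [m·s⁻¹] = kg·m²·s⁻²·A⁻²
  (3) V·s·A⁻¹ = J·C⁻¹·s·A⁻¹ = kg·m²·s⁻²·A⁻²
  (4) [kg·m²·s⁻²·A⁻²] · [A] = kg·m²·s⁻²·A⁻¹
  (5) [s] / [kg⁻¹·m⁻²·s³·A²] = kg·m²·s⁻²·A⁻²
All reduce to kg·m²·s⁻²·A⁻² except (4), which is kg·m²·s⁻²·A⁻¹.

(4)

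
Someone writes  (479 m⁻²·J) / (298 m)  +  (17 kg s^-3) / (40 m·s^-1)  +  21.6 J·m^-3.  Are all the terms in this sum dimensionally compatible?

Yes

Expand each in SI base units:
  (479 m⁻²·J) / (298 m):  [kg·s⁻²] / [m] = kg·m⁻¹·s⁻²
  (17 kg s^-3) / (40 m·s^-1):  [kg·s⁻³] / [m·s⁻¹] = kg·m⁻¹·s⁻²
  21.6 J·m^-3:  J·m⁻³ = N·m·m⁻³ = kg·m⁻¹·s⁻²
Every term reduces to kg·m⁻¹·s⁻².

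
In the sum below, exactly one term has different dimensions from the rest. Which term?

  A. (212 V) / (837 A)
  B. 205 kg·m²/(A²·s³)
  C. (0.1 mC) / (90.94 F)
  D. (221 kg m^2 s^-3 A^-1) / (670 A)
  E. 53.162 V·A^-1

Expand each in SI base units:
  A. [kg·m²·s⁻³·A⁻¹] / [A] = kg·m²·s⁻³·A⁻²
  B. kg·m²·s⁻³·A⁻²
  C. [s·A] / [kg⁻¹·m⁻²·s⁴·A²] = kg·m²·s⁻³·A⁻¹
  D. [kg·m²·s⁻³·A⁻¹] / [A] = kg·m²·s⁻³·A⁻²
  E. V·A⁻¹ = J·C⁻¹·A⁻¹ = kg·m²·s⁻³·A⁻²
All reduce to kg·m²·s⁻³·A⁻² except C., which is kg·m²·s⁻³·A⁻¹.

C.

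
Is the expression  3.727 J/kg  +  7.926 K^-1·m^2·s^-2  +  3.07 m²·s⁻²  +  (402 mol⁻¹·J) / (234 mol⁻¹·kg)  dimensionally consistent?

In SI base units:
  3.727 J/kg:  J·kg⁻¹ = N·m·kg⁻¹ = m²·s⁻²
  7.926 K^-1·m^2·s^-2:  m²·s⁻²·K⁻¹
  3.07 m²·s⁻²:  m²·s⁻²
  (402 mol⁻¹·J) / (234 mol⁻¹·kg):  [kg·m²·s⁻²·mol⁻¹] / [kg·mol⁻¹] = m²·s⁻²
The terms do not share a single dimension (m²·s⁻² vs m²·s⁻²·K⁻¹).

No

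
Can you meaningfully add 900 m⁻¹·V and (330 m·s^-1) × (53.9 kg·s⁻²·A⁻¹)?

Expand each in SI base units:
  900 m⁻¹·V:  V·m⁻¹ = J·C⁻¹·m⁻¹ = kg·m·s⁻³·A⁻¹
  (330 m·s^-1) × (53.9 kg·s⁻²·A⁻¹):  [m·s⁻¹] · [kg·s⁻²·A⁻¹] = kg·m·s⁻³·A⁻¹
Both are kg·m·s⁻³·A⁻¹, so they have the same dimensions and can be added.

Yes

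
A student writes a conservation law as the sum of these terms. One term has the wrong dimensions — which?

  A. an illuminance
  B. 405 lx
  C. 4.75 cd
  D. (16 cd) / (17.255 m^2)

C.

Work out the base dimensions of each:
  A. [illuminance] = m⁻²·cd
  B. lx = lm·m⁻² = m⁻²·cd
  C. cd
  D. [cd] / [m²] = m⁻²·cd
All reduce to m⁻²·cd except C., which is cd.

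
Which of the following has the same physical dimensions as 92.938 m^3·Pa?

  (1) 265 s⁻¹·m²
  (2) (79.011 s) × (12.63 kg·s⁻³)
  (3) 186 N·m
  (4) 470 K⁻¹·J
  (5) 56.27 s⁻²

Reference: Pa·m³ = N·m⁻²·m³ = kg·m²·s⁻².
Each option:
  (1) m²·s⁻¹
  (2) [s] · [kg·s⁻³] = kg·s⁻²
  (3) N·m = kg·m·s⁻²·m = kg·m²·s⁻²  ← same
  (4) J·K⁻¹ = N·m·K⁻¹ = kg·m²·s⁻²·K⁻¹
  (5) s⁻²
Only (3) matches kg·m²·s⁻².

(3)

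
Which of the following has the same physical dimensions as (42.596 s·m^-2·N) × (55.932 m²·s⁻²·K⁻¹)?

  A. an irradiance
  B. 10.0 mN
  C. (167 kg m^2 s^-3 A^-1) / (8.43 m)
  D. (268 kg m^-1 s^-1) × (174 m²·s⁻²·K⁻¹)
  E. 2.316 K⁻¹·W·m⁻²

Reference: [kg·m⁻¹·s⁻¹] · [m²·s⁻²·K⁻¹] = kg·m·s⁻³·K⁻¹.
Each option:
  A. [irradiance] = kg·s⁻³
  B. N = kg·m·s⁻²
  C. [kg·m²·s⁻³·A⁻¹] / [m] = kg·m·s⁻³·A⁻¹
  D. [kg·m⁻¹·s⁻¹] · [m²·s⁻²·K⁻¹] = kg·m·s⁻³·K⁻¹  ← same
  E. W·m⁻²·K⁻¹ = J·s⁻¹·m⁻²·K⁻¹ = kg·s⁻³·K⁻¹
Only D. matches kg·m·s⁻³·K⁻¹.

D.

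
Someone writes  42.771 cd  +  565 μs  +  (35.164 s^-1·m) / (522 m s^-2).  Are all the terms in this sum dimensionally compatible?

In SI base units:
  42.771 cd:  cd
  565 μs:  s
  (35.164 s^-1·m) / (522 m s^-2):  [m·s⁻¹] / [m·s⁻²] = s
The terms do not share a single dimension (cd vs s).

No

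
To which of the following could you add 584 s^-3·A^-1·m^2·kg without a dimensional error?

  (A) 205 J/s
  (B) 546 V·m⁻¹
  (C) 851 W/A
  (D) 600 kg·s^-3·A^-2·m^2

(C)

Reference: kg·m²·s⁻³·A⁻¹.
Each option:
  (A) J·s⁻¹ = N·m·s⁻¹ = kg·m²·s⁻³
  (B) V·m⁻¹ = J·C⁻¹·m⁻¹ = kg·m·s⁻³·A⁻¹
  (C) W·A⁻¹ = J·s⁻¹·A⁻¹ = kg·m²·s⁻³·A⁻¹  ← same
  (D) kg·m²·s⁻³·A⁻²
Only (C) matches kg·m²·s⁻³·A⁻¹.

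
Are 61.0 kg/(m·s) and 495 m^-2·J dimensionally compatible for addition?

Dimensions:
  61.0 kg/(m·s):  kg·m⁻¹·s⁻¹
  495 m^-2·J:  J·m⁻² = N·m·m⁻² = kg·s⁻²
kg·m⁻¹·s⁻¹ ≠ kg·s⁻², so they cannot be added.

No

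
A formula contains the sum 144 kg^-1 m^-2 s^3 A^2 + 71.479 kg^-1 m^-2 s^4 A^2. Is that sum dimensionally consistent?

Dimensions:
  144 kg^-1 m^-2 s^3 A^2:  kg⁻¹·m⁻²·s³·A²
  71.479 kg^-1 m^-2 s^4 A^2:  kg⁻¹·m⁻²·s⁴·A²
kg⁻¹·m⁻²·s³·A² ≠ kg⁻¹·m⁻²·s⁴·A², so they cannot be added.

No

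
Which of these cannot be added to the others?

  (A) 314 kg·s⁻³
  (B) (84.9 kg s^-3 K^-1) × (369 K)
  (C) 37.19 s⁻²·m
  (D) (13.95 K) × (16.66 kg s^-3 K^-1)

(C)

In SI base units:
  (A) kg·s⁻³
  (B) [kg·s⁻³·K⁻¹] · [K] = kg·s⁻³
  (C) m·s⁻²
  (D) [K] · [kg·s⁻³·K⁻¹] = kg·s⁻³
All reduce to kg·s⁻³ except (C), which is m·s⁻².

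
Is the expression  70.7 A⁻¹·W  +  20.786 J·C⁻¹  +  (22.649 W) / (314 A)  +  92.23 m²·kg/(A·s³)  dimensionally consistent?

Expand each in SI base units:
  70.7 A⁻¹·W:  W·A⁻¹ = J·s⁻¹·A⁻¹ = kg·m²·s⁻³·A⁻¹
  20.786 J·C⁻¹:  J·C⁻¹ = N·m·(s·A)⁻¹ = kg·m²·s⁻³·A⁻¹
  (22.649 W) / (314 A):  [kg·m²·s⁻³] / [A] = kg·m²·s⁻³·A⁻¹
  92.23 m²·kg/(A·s³):  kg·m²·s⁻³·A⁻¹
Every term reduces to kg·m²·s⁻³·A⁻¹.

Yes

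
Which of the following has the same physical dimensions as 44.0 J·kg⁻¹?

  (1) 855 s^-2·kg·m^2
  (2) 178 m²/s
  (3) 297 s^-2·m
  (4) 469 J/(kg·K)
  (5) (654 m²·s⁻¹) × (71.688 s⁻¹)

Reference: J·kg⁻¹ = N·m·kg⁻¹ = m²·s⁻².
Each option:
  (1) kg·m²·s⁻²
  (2) m²·s⁻¹
  (3) m·s⁻²
  (4) J·kg⁻¹·K⁻¹ = N·m·kg⁻¹·K⁻¹ = m²·s⁻²·K⁻¹
  (5) [m²·s⁻¹] · [s⁻¹] = m²·s⁻²  ← same
Only (5) matches m²·s⁻².

(5)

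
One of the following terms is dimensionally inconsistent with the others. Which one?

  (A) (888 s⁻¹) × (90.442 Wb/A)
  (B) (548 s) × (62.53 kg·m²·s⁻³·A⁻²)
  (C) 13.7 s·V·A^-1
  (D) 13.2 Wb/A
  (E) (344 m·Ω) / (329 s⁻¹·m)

Work out the base dimensions of each:
  (A) [s⁻¹] · [kg·m²·s⁻²·A⁻²] = kg·m²·s⁻³·A⁻²
  (B) [s] · [kg·m²·s⁻³·A⁻²] = kg·m²·s⁻²·A⁻²
  (C) V·s·A⁻¹ = J·C⁻¹·s·A⁻¹ = kg·m²·s⁻²·A⁻²
  (D) Wb·A⁻¹ = V·s·A⁻¹ = kg·m²·s⁻²·A⁻²
  (E) [kg·m³·s⁻³·A⁻²] / [m·s⁻¹] = kg·m²·s⁻²·A⁻²
All reduce to kg·m²·s⁻²·A⁻² except (A), which is kg·m²·s⁻³·A⁻².

(A)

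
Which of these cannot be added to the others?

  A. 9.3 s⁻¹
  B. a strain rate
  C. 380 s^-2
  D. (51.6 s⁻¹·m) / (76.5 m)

C.

Expand each in SI base units:
  A. s⁻¹
  B. [strain rate] = s⁻¹
  C. s⁻²
  D. [m·s⁻¹] / [m] = s⁻¹
All reduce to s⁻¹ except C., which is s⁻².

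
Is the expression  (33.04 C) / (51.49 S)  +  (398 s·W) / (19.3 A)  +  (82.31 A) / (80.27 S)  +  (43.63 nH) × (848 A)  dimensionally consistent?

No

Work out the base dimensions of each:
  (33.04 C) / (51.49 S):  [s·A] / [kg⁻¹·m⁻²·s³·A²] = kg·m²·s⁻²·A⁻¹
  (398 s·W) / (19.3 A):  [kg·m²·s⁻²] / [A] = kg·m²·s⁻²·A⁻¹
  (82.31 A) / (80.27 S):  [A] / [kg⁻¹·m⁻²·s³·A²] = kg·m²·s⁻³·A⁻¹
  (43.63 nH) × (848 A):  [kg·m²·s⁻²·A⁻²] · [A] = kg·m²·s⁻²·A⁻¹
The terms do not share a single dimension (kg·m²·s⁻²·A⁻¹ vs kg·m²·s⁻³·A⁻¹).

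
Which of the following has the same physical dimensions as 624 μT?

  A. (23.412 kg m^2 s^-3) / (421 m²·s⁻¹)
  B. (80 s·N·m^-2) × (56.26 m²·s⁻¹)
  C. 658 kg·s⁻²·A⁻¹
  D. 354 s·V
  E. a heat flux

Reference: T = Wb·m⁻² = kg·s⁻²·A⁻¹.
Each option:
  A. [kg·m²·s⁻³] / [m²·s⁻¹] = kg·s⁻²
  B. [kg·m⁻¹·s⁻¹] · [m²·s⁻¹] = kg·m·s⁻²
  C. kg·s⁻²·A⁻¹  ← same
  D. V·s = J·C⁻¹·s = kg·m²·s⁻²·A⁻¹
  E. [heat flux] = kg·s⁻³
Only C. matches kg·s⁻²·A⁻¹.

C.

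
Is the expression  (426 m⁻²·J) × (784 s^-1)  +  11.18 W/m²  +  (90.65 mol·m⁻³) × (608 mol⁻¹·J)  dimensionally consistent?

Dimensions:
  (426 m⁻²·J) × (784 s^-1):  [kg·s⁻²] · [s⁻¹] = kg·s⁻³
  11.18 W/m²:  W·m⁻² = J·s⁻¹·m⁻² = kg·s⁻³
  (90.65 mol·m⁻³) × (608 mol⁻¹·J):  [m⁻³·mol] · [kg·m²·s⁻²·mol⁻¹] = kg·m⁻¹·s⁻²
The terms do not share a single dimension (kg·m⁻¹·s⁻² vs kg·s⁻³).

No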